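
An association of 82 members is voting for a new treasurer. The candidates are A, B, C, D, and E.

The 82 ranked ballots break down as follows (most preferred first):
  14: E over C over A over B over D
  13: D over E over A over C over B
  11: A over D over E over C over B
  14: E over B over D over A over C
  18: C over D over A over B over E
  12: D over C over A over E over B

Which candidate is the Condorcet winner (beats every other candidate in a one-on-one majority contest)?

D vs A: 57–25
D vs B: 54–28
D vs C: 50–32
D vs E: 54–28
D beats every other candidate.

D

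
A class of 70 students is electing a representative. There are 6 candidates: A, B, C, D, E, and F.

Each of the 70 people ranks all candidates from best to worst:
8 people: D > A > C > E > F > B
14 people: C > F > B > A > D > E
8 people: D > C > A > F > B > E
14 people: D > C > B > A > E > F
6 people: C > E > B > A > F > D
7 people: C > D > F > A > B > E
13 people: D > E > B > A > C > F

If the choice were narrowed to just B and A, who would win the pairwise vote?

B is ranked above A on 47 ballots; A above B on 23.

B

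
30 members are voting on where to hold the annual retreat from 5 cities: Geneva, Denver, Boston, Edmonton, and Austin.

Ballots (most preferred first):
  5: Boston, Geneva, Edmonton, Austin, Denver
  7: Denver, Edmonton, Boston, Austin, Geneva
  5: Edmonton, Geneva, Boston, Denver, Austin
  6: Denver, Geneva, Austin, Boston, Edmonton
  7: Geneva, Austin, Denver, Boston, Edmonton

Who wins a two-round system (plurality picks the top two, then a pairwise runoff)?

Round 1 first-place votes: Geneva 7, Denver 13, Boston 5, Edmonton 5, Austin 0. Denver and Geneva advance.
Runoff: Denver is ranked above Geneva on 13 ballots, Geneva above Denver on 17.

Geneva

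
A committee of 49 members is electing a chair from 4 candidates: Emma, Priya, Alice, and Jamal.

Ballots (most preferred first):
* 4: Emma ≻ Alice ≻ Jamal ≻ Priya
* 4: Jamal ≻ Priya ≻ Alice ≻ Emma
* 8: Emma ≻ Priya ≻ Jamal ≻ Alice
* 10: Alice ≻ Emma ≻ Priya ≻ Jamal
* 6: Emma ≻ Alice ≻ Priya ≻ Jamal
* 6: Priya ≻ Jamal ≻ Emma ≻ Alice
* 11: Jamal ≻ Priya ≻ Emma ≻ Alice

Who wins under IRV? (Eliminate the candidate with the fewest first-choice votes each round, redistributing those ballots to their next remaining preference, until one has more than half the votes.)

Emma

Round 1: Emma 18, Priya 6, Alice 10, Jamal 15. Priya eliminated.
Round 2: Emma 18, Alice 10, Jamal 21. Alice eliminated.
Round 3: Emma 28, Jamal 21. Emma has a majority (≥25).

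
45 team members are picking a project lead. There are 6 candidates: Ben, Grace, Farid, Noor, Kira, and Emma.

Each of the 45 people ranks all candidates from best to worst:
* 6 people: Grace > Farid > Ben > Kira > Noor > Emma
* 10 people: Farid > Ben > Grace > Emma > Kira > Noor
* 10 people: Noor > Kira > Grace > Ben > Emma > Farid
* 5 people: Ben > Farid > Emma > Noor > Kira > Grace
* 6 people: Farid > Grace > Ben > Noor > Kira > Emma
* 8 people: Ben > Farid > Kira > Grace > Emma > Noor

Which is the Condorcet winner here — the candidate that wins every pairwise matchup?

Ben

Ben vs Grace: 23–22
Ben vs Farid: 23–22
Ben vs Noor: 35–10
Ben vs Kira: 35–10
Ben vs Emma: 45–0
Ben beats every other candidate.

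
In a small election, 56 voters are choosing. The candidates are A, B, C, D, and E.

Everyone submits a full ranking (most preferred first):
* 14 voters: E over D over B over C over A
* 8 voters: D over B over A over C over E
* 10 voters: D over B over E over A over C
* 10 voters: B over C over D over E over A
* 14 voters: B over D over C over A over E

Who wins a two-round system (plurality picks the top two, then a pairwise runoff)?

Round 1 first-place votes: A 0, B 24, C 0, D 18, E 14. B and D advance.
Runoff: B is ranked above D on 24 ballots, D above B on 32.

D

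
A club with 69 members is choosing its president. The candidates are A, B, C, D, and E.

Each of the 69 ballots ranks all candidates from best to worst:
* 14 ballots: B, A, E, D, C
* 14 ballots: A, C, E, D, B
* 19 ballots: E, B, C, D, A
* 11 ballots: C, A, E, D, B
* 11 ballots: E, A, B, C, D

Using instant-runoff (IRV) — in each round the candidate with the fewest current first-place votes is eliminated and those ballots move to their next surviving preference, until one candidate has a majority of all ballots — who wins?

A

Round 1: A 14, B 14, C 11, D 0, E 30. D eliminated.
Round 2: A 14, B 14, C 11, E 30. C eliminated.
Round 3: A 25, B 14, E 30. B eliminated.
Round 4: A 39, E 30. A has a majority (≥35).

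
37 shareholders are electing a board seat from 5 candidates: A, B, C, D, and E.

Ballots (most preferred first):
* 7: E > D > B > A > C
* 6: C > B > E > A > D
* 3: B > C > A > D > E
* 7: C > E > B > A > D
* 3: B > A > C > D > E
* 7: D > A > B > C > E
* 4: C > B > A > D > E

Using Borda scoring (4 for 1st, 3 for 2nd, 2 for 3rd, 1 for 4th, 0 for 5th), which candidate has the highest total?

A: 7×1 + 6×1 + 3×2 + 7×1 + 3×3 + 7×3 + 4×2 = 64
B: 7×2 + 6×3 + 3×4 + 7×2 + 3×4 + 7×2 + 4×3 = 96
C: 7×0 + 6×4 + 3×3 + 7×4 + 3×2 + 7×1 + 4×4 = 90
D: 7×3 + 6×0 + 3×1 + 7×0 + 3×1 + 7×4 + 4×1 = 59
E: 7×4 + 6×2 + 3×0 + 7×3 + 3×0 + 7×0 + 4×0 = 61

B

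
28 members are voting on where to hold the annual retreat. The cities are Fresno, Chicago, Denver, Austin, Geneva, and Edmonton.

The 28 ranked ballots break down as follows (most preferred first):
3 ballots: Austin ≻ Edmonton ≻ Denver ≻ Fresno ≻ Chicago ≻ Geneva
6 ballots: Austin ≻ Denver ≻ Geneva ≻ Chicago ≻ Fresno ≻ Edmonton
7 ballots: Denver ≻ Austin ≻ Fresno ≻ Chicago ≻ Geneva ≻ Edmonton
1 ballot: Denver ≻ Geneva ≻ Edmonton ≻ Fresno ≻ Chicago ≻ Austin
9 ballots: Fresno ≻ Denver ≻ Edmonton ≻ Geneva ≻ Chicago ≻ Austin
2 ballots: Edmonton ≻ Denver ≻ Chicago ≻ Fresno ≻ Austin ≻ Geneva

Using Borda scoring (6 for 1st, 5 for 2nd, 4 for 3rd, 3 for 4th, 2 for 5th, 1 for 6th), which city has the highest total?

Fresno: 3×3 + 6×2 + 7×4 + 1×3 + 9×6 + 2×3 = 112
Chicago: 3×2 + 6×3 + 7×3 + 1×2 + 9×2 + 2×4 = 73
Denver: 3×4 + 6×5 + 7×6 + 1×6 + 9×5 + 2×5 = 145
Austin: 3×6 + 6×6 + 7×5 + 1×1 + 9×1 + 2×2 = 103
Geneva: 3×1 + 6×4 + 7×2 + 1×5 + 9×3 + 2×1 = 75
Edmonton: 3×5 + 6×1 + 7×1 + 1×4 + 9×4 + 2×6 = 80

Denver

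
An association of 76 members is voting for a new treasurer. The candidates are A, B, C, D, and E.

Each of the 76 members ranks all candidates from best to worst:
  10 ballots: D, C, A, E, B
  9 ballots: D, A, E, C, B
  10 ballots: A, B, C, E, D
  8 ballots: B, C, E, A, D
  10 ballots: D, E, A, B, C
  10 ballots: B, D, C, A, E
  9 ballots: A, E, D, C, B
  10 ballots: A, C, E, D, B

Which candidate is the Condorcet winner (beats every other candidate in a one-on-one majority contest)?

D

D vs A: 39–37
D vs B: 48–28
D vs C: 48–28
D vs E: 39–37
D beats every other candidate.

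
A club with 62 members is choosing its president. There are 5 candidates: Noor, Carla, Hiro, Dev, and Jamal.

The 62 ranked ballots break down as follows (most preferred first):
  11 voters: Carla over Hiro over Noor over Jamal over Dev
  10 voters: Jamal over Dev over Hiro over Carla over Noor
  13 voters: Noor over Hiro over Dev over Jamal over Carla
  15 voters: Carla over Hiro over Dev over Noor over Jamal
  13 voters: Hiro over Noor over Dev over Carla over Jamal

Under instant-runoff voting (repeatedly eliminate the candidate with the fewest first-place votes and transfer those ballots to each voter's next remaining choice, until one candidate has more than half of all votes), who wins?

Round 1: Noor 13, Carla 26, Hiro 13, Dev 0, Jamal 10. Dev eliminated.
Round 2: Noor 13, Carla 26, Hiro 13, Jamal 10. Jamal eliminated.
Round 3: Noor 13, Carla 26, Hiro 23. Noor eliminated.
Round 4: Carla 26, Hiro 36. Hiro has a majority (≥32).

Hiro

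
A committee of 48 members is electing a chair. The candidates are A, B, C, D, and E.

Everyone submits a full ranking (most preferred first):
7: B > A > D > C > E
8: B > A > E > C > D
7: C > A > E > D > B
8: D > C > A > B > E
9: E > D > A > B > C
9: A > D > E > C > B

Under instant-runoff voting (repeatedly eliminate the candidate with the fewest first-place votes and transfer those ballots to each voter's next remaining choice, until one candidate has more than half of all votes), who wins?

A

Round 1: A 9, B 15, C 7, D 8, E 9. C eliminated.
Round 2: A 16, B 15, D 8, E 9. D eliminated.
Round 3: A 24, B 15, E 9. E eliminated.
Round 4: A 33, B 15. A has a majority (≥25).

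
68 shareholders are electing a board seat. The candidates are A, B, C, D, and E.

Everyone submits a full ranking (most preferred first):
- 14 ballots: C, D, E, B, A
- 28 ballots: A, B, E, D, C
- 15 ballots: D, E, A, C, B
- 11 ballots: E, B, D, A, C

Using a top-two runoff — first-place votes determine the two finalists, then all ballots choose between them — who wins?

D

Round 1 first-place votes: A 28, B 0, C 14, D 15, E 11. A and D advance.
Runoff: A is ranked above D on 28 ballots, D above A on 40.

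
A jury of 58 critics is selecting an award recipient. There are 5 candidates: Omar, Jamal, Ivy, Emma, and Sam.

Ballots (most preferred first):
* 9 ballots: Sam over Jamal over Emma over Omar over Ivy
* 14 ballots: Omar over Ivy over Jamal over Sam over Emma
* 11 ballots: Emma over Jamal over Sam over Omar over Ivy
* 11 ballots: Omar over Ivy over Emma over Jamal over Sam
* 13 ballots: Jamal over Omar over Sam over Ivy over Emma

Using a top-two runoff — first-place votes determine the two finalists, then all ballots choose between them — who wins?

Round 1 first-place votes: Omar 25, Jamal 13, Ivy 0, Emma 11, Sam 9. Omar and Jamal advance.
Runoff: Omar is ranked above Jamal on 25 ballots, Jamal above Omar on 33.

Jamal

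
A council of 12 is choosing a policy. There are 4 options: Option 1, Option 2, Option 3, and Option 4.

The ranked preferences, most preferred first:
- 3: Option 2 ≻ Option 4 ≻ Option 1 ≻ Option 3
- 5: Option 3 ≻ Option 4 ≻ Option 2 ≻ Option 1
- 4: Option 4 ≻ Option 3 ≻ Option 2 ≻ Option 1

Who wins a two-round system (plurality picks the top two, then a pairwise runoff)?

Option 4

Round 1 first-place votes: Option 1 0, Option 2 3, Option 3 5, Option 4 4. Option 3 and Option 4 advance.
Runoff: Option 3 is ranked above Option 4 on 5 ballots, Option 4 above Option 3 on 7.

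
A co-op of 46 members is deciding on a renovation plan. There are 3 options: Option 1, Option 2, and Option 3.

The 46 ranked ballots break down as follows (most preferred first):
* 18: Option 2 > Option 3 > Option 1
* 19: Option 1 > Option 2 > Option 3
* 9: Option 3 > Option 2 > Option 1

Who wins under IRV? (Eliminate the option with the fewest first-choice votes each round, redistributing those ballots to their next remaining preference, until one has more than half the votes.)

Round 1: Option 1 19, Option 2 18, Option 3 9. Option 3 eliminated.
Round 2: Option 1 19, Option 2 27. Option 2 has a majority (≥24).

Option 2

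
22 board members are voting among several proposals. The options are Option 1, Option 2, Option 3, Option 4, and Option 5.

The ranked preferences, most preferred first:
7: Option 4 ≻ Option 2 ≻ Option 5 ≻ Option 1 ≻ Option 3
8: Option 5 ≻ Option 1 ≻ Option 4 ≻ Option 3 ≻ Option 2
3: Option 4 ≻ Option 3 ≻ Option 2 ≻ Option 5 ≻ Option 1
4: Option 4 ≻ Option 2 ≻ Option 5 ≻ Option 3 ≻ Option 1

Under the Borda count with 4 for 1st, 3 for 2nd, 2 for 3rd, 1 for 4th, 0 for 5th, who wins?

Option 4

Option 1: 7×1 + 8×3 + 3×0 + 4×0 = 31
Option 2: 7×3 + 8×0 + 3×2 + 4×3 = 39
Option 3: 7×0 + 8×1 + 3×3 + 4×1 = 21
Option 4: 7×4 + 8×2 + 3×4 + 4×4 = 72
Option 5: 7×2 + 8×4 + 3×1 + 4×2 = 57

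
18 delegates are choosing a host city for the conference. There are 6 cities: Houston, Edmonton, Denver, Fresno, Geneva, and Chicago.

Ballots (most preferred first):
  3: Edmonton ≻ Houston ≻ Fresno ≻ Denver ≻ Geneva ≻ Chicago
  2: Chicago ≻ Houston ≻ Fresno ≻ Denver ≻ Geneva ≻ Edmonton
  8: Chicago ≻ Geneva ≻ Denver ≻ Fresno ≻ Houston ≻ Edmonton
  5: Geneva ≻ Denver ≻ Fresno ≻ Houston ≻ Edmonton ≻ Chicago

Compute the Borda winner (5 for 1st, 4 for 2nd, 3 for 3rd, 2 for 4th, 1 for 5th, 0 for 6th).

Geneva

Houston: 3×4 + 2×4 + 8×1 + 5×2 = 38
Edmonton: 3×5 + 2×0 + 8×0 + 5×1 = 20
Denver: 3×2 + 2×2 + 8×3 + 5×4 = 54
Fresno: 3×3 + 2×3 + 8×2 + 5×3 = 46
Geneva: 3×1 + 2×1 + 8×4 + 5×5 = 62
Chicago: 3×0 + 2×5 + 8×5 + 5×0 = 50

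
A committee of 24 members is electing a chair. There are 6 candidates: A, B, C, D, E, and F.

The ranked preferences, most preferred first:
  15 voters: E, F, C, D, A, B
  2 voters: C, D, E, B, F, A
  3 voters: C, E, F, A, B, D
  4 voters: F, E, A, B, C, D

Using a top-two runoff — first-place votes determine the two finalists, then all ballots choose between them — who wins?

E

Round 1 first-place votes: A 0, B 0, C 5, D 0, E 15, F 4. E and C advance.
Runoff: E is ranked above C on 19 ballots, C above E on 5.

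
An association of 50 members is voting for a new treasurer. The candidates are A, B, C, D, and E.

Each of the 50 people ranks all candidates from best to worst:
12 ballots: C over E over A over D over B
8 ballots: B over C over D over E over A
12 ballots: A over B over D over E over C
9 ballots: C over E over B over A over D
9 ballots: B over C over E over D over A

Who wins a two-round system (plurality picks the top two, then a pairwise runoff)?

B

Round 1 first-place votes: A 12, B 17, C 21, D 0, E 0. C and B advance.
Runoff: C is ranked above B on 21 ballots, B above C on 29.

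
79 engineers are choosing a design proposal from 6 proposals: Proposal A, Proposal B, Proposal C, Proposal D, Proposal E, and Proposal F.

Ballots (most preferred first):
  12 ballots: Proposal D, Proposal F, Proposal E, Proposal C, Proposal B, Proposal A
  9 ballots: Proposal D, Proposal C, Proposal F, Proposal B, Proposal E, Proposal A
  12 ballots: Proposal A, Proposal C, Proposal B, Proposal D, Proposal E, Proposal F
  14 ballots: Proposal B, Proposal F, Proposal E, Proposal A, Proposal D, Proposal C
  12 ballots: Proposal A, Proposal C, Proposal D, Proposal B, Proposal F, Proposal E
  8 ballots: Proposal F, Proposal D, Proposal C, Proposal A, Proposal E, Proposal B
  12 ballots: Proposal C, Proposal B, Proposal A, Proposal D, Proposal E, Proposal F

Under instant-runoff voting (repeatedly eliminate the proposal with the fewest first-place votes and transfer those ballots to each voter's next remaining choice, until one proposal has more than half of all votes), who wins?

Round 1: Proposal A 24, Proposal B 14, Proposal C 12, Proposal D 21, Proposal E 0, Proposal F 8. Proposal E eliminated.
Round 2: Proposal A 24, Proposal B 14, Proposal C 12, Proposal D 21, Proposal F 8. Proposal F eliminated.
Round 3: Proposal A 24, Proposal B 14, Proposal C 12, Proposal D 29. Proposal C eliminated.
Round 4: Proposal A 24, Proposal B 26, Proposal D 29. Proposal A eliminated.
Round 5: Proposal B 38, Proposal D 41. Proposal D has a majority (≥40).

Proposal D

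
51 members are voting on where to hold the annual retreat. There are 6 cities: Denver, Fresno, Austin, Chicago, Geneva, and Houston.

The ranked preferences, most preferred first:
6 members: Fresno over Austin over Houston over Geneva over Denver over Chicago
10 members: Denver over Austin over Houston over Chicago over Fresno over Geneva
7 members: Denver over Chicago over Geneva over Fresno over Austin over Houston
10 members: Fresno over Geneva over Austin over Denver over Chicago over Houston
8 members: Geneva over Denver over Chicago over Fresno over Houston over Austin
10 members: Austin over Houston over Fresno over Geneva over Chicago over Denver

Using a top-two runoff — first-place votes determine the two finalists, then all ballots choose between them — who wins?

Fresno

Round 1 first-place votes: Denver 17, Fresno 16, Austin 10, Chicago 0, Geneva 8, Houston 0. Denver and Fresno advance.
Runoff: Denver is ranked above Fresno on 25 ballots, Fresno above Denver on 26.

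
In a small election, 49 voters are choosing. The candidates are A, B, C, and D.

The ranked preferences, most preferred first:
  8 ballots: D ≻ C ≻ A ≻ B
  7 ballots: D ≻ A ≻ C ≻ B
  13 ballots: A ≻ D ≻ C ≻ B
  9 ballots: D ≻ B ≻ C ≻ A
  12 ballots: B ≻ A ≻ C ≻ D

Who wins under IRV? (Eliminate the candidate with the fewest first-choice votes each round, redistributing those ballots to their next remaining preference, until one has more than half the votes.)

Round 1: A 13, B 12, C 0, D 24. C eliminated.
Round 2: A 13, B 12, D 24. B eliminated.
Round 3: A 25, D 24. A has a majority (≥25).

A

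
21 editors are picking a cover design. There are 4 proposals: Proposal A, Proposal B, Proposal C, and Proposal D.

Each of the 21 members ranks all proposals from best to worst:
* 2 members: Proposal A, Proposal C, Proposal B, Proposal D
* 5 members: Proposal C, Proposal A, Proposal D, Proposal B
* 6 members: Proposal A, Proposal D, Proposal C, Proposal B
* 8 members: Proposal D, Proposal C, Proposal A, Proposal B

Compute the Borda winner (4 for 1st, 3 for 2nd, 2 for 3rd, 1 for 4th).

Proposal A: 2×4 + 5×3 + 6×4 + 8×2 = 63
Proposal B: 2×2 + 5×1 + 6×1 + 8×1 = 23
Proposal C: 2×3 + 5×4 + 6×2 + 8×3 = 62
Proposal D: 2×1 + 5×2 + 6×3 + 8×4 = 62

Proposal A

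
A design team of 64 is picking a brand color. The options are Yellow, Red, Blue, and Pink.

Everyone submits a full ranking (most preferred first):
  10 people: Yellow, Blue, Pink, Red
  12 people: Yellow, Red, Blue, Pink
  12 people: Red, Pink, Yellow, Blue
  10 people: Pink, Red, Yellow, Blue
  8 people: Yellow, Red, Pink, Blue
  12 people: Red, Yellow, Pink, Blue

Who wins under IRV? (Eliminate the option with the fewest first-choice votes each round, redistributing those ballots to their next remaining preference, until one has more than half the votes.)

Red

Round 1: Yellow 30, Red 24, Blue 0, Pink 10. Blue eliminated.
Round 2: Yellow 30, Red 24, Pink 10. Pink eliminated.
Round 3: Yellow 30, Red 34. Red has a majority (≥33).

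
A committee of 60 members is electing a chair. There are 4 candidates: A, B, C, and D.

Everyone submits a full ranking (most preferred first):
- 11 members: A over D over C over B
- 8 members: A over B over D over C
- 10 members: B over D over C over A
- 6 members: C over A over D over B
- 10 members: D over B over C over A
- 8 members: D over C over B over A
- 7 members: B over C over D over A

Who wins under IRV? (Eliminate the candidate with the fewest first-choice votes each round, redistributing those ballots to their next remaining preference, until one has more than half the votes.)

Round 1: A 19, B 17, C 6, D 18. C eliminated.
Round 2: A 25, B 17, D 18. B eliminated.
Round 3: A 25, D 35. D has a majority (≥31).

D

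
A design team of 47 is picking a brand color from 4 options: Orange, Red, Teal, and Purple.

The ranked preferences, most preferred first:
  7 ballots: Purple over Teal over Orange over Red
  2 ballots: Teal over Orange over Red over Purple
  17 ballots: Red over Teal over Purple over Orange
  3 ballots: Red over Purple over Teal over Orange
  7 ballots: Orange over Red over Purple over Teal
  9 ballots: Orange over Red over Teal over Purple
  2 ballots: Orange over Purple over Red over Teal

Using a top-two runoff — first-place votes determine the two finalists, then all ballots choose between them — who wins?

Round 1 first-place votes: Orange 18, Red 20, Teal 2, Purple 7. Red and Orange advance.
Runoff: Red is ranked above Orange on 20 ballots, Orange above Red on 27.

Orange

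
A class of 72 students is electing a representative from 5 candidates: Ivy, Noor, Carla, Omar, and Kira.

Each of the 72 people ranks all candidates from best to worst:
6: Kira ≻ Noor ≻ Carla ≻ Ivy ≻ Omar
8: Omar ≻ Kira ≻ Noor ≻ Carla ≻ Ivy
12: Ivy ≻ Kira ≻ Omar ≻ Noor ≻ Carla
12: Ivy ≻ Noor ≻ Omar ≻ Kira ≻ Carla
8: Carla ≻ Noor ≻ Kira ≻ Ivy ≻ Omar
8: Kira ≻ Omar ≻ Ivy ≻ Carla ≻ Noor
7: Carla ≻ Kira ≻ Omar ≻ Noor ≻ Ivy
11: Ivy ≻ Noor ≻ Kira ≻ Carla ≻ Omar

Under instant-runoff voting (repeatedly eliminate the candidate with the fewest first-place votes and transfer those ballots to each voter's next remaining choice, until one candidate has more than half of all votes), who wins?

Round 1: Ivy 35, Noor 0, Carla 15, Omar 8, Kira 14. Noor eliminated.
Round 2: Ivy 35, Carla 15, Omar 8, Kira 14. Omar eliminated.
Round 3: Ivy 35, Carla 15, Kira 22. Carla eliminated.
Round 4: Ivy 35, Kira 37. Kira has a majority (≥37).

Kira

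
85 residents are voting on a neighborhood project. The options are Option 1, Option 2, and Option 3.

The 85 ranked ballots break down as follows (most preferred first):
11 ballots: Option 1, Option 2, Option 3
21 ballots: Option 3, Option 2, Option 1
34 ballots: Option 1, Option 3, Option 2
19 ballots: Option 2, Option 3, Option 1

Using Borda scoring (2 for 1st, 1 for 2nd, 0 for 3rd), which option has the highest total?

Option 3

Option 1: 11×2 + 21×0 + 34×2 + 19×0 = 90
Option 2: 11×1 + 21×1 + 34×0 + 19×2 = 70
Option 3: 11×0 + 21×2 + 34×1 + 19×1 = 95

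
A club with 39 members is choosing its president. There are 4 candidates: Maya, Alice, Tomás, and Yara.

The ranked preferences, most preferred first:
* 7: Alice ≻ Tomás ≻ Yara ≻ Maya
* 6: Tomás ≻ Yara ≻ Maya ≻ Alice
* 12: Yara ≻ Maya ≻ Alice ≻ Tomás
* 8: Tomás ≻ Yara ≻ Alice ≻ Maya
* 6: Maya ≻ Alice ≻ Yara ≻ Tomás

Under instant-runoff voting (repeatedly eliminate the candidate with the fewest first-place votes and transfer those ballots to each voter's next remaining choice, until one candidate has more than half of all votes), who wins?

Alice

Round 1: Maya 6, Alice 7, Tomás 14, Yara 12. Maya eliminated.
Round 2: Alice 13, Tomás 14, Yara 12. Yara eliminated.
Round 3: Alice 25, Tomás 14. Alice has a majority (≥20).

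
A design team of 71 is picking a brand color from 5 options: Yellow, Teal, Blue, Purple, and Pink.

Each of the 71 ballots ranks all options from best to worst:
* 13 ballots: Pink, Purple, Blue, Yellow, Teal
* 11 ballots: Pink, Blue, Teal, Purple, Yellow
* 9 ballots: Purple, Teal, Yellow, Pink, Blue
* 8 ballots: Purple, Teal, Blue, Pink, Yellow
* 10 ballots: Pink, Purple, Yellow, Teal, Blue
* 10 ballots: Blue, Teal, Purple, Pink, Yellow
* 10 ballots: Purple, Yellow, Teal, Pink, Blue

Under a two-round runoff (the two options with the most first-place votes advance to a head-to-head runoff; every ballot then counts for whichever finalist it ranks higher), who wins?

Round 1 first-place votes: Yellow 0, Teal 0, Blue 10, Purple 27, Pink 34. Pink and Purple advance.
Runoff: Pink is ranked above Purple on 34 ballots, Purple above Pink on 37.

Purple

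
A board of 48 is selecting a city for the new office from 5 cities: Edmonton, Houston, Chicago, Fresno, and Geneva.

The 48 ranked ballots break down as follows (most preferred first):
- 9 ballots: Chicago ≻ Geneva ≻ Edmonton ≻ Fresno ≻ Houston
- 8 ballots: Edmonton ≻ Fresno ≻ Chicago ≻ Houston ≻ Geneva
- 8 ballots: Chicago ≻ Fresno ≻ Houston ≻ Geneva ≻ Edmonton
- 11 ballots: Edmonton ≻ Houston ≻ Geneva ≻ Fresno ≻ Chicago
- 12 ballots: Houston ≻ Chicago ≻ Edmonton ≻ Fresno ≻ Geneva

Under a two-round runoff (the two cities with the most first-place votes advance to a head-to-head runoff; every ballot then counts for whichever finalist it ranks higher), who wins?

Round 1 first-place votes: Edmonton 19, Houston 12, Chicago 17, Fresno 0, Geneva 0. Edmonton and Chicago advance.
Runoff: Edmonton is ranked above Chicago on 19 ballots, Chicago above Edmonton on 29.

Chicago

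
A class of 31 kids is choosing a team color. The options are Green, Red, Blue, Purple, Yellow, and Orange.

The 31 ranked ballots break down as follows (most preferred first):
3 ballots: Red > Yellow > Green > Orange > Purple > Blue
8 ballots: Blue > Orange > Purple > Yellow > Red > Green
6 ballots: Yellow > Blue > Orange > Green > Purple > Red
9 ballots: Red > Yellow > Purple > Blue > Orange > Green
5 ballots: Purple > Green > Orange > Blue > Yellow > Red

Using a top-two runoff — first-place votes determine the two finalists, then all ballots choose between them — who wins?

Blue

Round 1 first-place votes: Green 0, Red 12, Blue 8, Purple 5, Yellow 6, Orange 0. Red and Blue advance.
Runoff: Red is ranked above Blue on 12 ballots, Blue above Red on 19.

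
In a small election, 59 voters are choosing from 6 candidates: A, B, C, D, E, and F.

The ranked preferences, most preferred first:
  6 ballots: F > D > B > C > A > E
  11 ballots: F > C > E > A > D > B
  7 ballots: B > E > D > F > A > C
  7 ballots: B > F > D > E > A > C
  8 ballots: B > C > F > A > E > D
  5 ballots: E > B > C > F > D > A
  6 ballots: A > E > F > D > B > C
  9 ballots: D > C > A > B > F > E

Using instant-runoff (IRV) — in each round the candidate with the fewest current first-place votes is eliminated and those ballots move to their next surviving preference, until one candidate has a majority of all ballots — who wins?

Round 1: A 6, B 22, C 0, D 9, E 5, F 17. C eliminated.
Round 2: A 6, B 22, D 9, E 5, F 17. E eliminated.
Round 3: A 6, B 27, D 9, F 17. A eliminated.
Round 4: B 27, D 9, F 23. D eliminated.
Round 5: B 36, F 23. B has a majority (≥30).

B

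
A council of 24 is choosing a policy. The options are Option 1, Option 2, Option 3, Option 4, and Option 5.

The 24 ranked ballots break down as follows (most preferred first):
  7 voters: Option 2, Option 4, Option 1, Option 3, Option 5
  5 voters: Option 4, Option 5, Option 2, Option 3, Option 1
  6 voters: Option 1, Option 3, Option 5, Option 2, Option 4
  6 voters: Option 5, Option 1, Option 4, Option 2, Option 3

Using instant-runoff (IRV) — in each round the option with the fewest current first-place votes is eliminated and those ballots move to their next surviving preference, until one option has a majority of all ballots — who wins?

Round 1: Option 1 6, Option 2 7, Option 3 0, Option 4 5, Option 5 6. Option 3 eliminated.
Round 2: Option 1 6, Option 2 7, Option 4 5, Option 5 6. Option 4 eliminated.
Round 3: Option 1 6, Option 2 7, Option 5 11. Option 1 eliminated.
Round 4: Option 2 7, Option 5 17. Option 5 has a majority (≥13).

Option 5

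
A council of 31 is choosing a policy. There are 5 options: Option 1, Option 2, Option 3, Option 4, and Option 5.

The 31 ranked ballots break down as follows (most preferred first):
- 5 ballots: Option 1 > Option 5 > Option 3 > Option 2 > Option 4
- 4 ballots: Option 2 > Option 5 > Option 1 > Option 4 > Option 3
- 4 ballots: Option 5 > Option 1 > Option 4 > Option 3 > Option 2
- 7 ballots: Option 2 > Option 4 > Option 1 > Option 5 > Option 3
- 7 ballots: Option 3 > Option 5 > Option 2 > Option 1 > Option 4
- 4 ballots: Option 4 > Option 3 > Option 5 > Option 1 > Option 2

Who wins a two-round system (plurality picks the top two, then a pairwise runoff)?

Option 3

Round 1 first-place votes: Option 1 5, Option 2 11, Option 3 7, Option 4 4, Option 5 4. Option 2 and Option 3 advance.
Runoff: Option 2 is ranked above Option 3 on 11 ballots, Option 3 above Option 2 on 20.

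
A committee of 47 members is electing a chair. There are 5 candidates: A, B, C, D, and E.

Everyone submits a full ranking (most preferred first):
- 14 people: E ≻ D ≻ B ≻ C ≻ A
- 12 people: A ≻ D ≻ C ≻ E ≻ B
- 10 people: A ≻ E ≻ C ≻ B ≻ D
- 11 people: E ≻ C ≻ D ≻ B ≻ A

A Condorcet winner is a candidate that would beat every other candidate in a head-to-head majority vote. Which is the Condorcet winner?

E

E vs A: 25–22
E vs B: 47–0
E vs C: 35–12
E vs D: 35–12
E beats every other candidate.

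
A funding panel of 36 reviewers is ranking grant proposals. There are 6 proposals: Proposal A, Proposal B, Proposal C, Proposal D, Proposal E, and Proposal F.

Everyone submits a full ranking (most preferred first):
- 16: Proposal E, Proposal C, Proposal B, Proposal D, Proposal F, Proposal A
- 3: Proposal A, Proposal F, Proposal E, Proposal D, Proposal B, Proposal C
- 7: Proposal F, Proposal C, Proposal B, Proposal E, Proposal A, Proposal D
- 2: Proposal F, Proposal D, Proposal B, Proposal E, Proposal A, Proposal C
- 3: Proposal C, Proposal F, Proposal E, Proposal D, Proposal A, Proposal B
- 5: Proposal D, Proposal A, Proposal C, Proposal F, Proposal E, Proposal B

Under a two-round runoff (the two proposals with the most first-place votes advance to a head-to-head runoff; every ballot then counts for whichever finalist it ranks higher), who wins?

Proposal F

Round 1 first-place votes: Proposal A 3, Proposal B 0, Proposal C 3, Proposal D 5, Proposal E 16, Proposal F 9. Proposal E and Proposal F advance.
Runoff: Proposal E is ranked above Proposal F on 16 ballots, Proposal F above Proposal E on 20.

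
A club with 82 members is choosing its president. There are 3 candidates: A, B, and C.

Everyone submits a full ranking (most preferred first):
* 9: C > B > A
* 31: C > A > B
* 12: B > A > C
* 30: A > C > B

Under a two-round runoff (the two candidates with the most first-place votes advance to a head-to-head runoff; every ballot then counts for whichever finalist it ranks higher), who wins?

Round 1 first-place votes: A 30, B 12, C 40. C and A advance.
Runoff: C is ranked above A on 40 ballots, A above C on 42.

A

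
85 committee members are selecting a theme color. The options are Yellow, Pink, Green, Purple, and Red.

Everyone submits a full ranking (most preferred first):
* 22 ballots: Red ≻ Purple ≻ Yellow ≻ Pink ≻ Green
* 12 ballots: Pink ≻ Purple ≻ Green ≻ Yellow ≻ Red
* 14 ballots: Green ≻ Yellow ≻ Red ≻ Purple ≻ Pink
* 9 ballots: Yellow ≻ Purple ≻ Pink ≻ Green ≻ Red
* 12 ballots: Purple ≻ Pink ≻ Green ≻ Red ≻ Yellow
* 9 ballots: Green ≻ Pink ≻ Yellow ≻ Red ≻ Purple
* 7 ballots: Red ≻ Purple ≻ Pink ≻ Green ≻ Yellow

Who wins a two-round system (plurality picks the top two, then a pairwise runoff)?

Green

Round 1 first-place votes: Yellow 9, Pink 12, Green 23, Purple 12, Red 29. Red and Green advance.
Runoff: Red is ranked above Green on 29 ballots, Green above Red on 56.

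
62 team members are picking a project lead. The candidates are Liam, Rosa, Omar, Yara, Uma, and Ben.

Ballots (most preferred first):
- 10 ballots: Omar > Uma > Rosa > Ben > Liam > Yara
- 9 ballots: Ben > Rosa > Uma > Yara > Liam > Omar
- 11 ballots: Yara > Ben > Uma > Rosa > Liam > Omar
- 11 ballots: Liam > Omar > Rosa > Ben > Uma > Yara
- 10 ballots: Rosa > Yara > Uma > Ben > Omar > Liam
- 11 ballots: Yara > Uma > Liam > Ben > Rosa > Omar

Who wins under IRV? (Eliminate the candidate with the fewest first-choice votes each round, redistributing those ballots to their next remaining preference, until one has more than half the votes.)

Rosa

Round 1: Liam 11, Rosa 10, Omar 10, Yara 22, Uma 0, Ben 9. Uma eliminated.
Round 2: Liam 11, Rosa 10, Omar 10, Yara 22, Ben 9. Ben eliminated.
Round 3: Liam 11, Rosa 19, Omar 10, Yara 22. Omar eliminated.
Round 4: Liam 11, Rosa 29, Yara 22. Liam eliminated.
Round 5: Rosa 40, Yara 22. Rosa has a majority (≥32).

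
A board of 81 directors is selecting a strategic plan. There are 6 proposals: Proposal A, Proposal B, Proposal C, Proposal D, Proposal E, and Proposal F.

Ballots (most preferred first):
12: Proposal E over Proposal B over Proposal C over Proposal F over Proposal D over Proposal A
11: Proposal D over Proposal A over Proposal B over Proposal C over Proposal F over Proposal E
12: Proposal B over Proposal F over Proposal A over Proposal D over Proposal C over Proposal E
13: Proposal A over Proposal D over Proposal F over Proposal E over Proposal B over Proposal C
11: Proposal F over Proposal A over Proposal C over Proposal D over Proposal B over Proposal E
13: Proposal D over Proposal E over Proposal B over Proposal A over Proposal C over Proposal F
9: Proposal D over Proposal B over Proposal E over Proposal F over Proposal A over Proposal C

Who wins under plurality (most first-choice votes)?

First-place votes: Proposal A 13, Proposal B 12, Proposal C 0, Proposal D 33, Proposal E 12, Proposal F 11.

Proposal D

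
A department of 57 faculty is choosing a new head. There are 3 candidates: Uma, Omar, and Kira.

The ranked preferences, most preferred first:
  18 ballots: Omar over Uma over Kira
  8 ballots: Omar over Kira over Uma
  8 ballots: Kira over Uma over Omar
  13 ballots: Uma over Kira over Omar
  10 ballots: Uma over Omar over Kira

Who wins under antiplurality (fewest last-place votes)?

Last-place votes: Uma 8, Omar 21, Kira 28.

Uma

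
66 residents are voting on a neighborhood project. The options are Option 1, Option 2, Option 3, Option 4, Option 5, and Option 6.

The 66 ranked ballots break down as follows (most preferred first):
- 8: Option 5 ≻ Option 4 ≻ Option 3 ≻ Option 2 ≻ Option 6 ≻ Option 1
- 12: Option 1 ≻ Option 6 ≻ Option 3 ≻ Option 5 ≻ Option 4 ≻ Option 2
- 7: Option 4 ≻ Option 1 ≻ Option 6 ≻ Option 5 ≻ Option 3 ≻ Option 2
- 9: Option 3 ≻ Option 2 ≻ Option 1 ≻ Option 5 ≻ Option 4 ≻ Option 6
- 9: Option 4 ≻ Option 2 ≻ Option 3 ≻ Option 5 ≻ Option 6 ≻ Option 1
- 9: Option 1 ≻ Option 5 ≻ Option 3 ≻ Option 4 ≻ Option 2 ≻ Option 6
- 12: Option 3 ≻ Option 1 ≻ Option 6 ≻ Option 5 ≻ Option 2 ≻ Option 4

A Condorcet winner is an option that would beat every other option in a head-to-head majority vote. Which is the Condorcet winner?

Option 3 vs Option 1: 38–28
Option 3 vs Option 2: 57–9
Option 3 vs Option 4: 42–24
Option 3 vs Option 5: 42–24
Option 3 vs Option 6: 47–19
Option 3 beats every other option.

Option 3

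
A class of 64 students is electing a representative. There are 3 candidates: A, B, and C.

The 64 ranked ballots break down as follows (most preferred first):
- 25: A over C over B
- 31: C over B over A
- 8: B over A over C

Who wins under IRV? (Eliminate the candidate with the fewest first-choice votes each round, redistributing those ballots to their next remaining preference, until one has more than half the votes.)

Round 1: A 25, B 8, C 31. B eliminated.
Round 2: A 33, C 31. A has a majority (≥33).

A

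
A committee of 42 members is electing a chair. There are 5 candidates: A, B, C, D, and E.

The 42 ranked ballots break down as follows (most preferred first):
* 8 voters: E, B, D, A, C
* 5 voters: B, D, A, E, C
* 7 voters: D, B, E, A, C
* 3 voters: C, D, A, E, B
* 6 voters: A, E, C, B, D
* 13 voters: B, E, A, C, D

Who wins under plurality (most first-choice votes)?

B

First-place votes: A 6, B 18, C 3, D 7, E 8.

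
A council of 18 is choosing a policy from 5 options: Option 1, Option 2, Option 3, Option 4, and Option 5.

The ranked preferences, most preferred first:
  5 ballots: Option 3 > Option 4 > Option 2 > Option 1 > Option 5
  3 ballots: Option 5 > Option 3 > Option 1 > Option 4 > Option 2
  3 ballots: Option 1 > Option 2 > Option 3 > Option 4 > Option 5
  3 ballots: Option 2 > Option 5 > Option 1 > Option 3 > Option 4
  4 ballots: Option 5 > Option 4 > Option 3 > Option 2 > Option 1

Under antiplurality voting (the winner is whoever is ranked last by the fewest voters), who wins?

Last-place votes: Option 1 4, Option 2 3, Option 3 0, Option 4 3, Option 5 8.

Option 3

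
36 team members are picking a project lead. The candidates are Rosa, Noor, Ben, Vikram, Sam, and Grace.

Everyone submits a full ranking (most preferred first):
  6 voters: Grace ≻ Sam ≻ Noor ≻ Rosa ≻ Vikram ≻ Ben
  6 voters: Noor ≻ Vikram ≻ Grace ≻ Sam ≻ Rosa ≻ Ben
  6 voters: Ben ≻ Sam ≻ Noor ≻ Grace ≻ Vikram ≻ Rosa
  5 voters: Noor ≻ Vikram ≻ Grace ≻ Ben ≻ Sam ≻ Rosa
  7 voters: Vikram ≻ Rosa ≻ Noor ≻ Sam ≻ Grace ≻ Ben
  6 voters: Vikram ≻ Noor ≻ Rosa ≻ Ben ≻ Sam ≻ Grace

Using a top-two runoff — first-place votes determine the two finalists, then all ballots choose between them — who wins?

Noor

Round 1 first-place votes: Rosa 0, Noor 11, Ben 6, Vikram 13, Sam 0, Grace 6. Vikram and Noor advance.
Runoff: Vikram is ranked above Noor on 13 ballots, Noor above Vikram on 23.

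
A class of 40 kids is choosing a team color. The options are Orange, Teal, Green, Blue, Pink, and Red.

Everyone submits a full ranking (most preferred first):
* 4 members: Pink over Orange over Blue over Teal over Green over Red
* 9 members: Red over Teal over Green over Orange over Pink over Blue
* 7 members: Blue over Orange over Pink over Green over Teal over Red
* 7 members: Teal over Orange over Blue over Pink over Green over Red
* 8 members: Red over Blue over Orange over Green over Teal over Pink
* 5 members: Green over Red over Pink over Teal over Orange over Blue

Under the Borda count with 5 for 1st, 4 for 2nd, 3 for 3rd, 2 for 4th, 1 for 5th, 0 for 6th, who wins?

Orange

Orange: 4×4 + 9×2 + 7×4 + 7×4 + 8×3 + 5×1 = 119
Teal: 4×2 + 9×4 + 7×1 + 7×5 + 8×1 + 5×2 = 104
Green: 4×1 + 9×3 + 7×2 + 7×1 + 8×2 + 5×5 = 93
Blue: 4×3 + 9×0 + 7×5 + 7×3 + 8×4 + 5×0 = 100
Pink: 4×5 + 9×1 + 7×3 + 7×2 + 8×0 + 5×3 = 79
Red: 4×0 + 9×5 + 7×0 + 7×0 + 8×5 + 5×4 = 105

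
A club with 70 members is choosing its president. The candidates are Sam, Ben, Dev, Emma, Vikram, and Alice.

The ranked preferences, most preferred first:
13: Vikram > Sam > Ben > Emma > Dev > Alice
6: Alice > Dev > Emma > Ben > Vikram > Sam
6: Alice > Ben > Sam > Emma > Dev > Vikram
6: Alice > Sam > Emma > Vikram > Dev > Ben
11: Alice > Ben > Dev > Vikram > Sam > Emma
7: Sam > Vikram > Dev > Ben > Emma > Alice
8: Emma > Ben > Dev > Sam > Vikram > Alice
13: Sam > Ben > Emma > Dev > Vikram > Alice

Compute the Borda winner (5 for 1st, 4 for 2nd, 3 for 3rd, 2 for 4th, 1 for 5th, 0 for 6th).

Sam: 13×4 + 6×0 + 6×3 + 6×4 + 11×1 + 7×5 + 8×2 + 13×5 = 221
Ben: 13×3 + 6×2 + 6×4 + 6×0 + 11×4 + 7×2 + 8×4 + 13×4 = 217
Dev: 13×1 + 6×4 + 6×1 + 6×1 + 11×3 + 7×3 + 8×3 + 13×2 = 153
Emma: 13×2 + 6×3 + 6×2 + 6×3 + 11×0 + 7×1 + 8×5 + 13×3 = 160
Vikram: 13×5 + 6×1 + 6×0 + 6×2 + 11×2 + 7×4 + 8×1 + 13×1 = 154
Alice: 13×0 + 6×5 + 6×5 + 6×5 + 11×5 + 7×0 + 8×0 + 13×0 = 145

Sam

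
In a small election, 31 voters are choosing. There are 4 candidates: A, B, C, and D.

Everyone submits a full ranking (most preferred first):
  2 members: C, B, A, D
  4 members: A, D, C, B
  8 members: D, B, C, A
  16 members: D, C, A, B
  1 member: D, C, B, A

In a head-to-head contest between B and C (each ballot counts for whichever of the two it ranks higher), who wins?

B is ranked above C on 8 ballots; C above B on 23.

C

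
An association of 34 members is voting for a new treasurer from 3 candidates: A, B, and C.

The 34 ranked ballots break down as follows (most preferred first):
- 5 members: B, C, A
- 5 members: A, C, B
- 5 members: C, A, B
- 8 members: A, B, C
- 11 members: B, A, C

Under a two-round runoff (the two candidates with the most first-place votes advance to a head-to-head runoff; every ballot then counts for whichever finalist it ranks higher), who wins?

Round 1 first-place votes: A 13, B 16, C 5. B and A advance.
Runoff: B is ranked above A on 16 ballots, A above B on 18.

A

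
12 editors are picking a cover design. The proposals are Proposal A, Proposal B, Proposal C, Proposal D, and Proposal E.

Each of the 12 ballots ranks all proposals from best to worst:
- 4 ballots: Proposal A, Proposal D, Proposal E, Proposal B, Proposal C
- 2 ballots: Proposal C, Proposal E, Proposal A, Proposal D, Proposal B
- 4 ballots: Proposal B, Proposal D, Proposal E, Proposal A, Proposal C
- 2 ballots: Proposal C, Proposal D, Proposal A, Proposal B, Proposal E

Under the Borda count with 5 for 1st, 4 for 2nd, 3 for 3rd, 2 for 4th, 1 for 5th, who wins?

Proposal D

Proposal A: 4×5 + 2×3 + 4×2 + 2×3 = 40
Proposal B: 4×2 + 2×1 + 4×5 + 2×2 = 34
Proposal C: 4×1 + 2×5 + 4×1 + 2×5 = 28
Proposal D: 4×4 + 2×2 + 4×4 + 2×4 = 44
Proposal E: 4×3 + 2×4 + 4×3 + 2×1 = 34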